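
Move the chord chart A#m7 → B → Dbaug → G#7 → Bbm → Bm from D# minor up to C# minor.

G#m7 A Cbaug F#7 Abm Am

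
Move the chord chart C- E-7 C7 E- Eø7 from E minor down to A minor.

F- A-7 F7 A- Aø7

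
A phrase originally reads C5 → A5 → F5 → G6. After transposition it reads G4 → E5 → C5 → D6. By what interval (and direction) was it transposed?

From C5 to G4 is 4 letter names — a fourth of some quality.
G4 to C5 is 5 semitones, which makes it a perfect fourth; the second version is lower, so the direction is down.
Checking another pair — G6 → D6 — gives the same interval.

down a perfect fourth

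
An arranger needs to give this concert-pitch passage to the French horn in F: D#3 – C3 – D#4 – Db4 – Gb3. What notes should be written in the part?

The French horn in F sounds a perfect fifth below written, so the written part must be a perfect fifth above concert — transpose each note up.
D#3 -> A#3
C3 -> G3
D#4 -> A#4
Db4 -> Ab4
Gb3 -> Db4

A#3 G3 A#4 Ab4 Db4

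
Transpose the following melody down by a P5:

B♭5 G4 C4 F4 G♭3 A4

A perfect fifth down from Bb5 gives Eb5.
G4 down a perfect fifth is C4.
C4: a fifth down reaches F, and 7 semitones makes it F3.
A perfect fifth down from F4 gives Bb3.
A perfect fifth down from Gb3 gives Cb3.
A4: a fifth down reaches D, and 7 semitones makes it D4.

Eb5 C4 F3 Bb3 Cb3 D4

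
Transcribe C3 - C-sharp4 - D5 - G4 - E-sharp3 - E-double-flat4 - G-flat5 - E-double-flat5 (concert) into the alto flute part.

The alto flute sounds a perfect fourth below written, so the written part must be a perfect fourth above concert — transpose each note up.
C3 gives F3
C#4 gives F#4
D5 gives G5
G4 gives C5
E#3 gives A#3
Ebb4 gives Abb4
Gb5 gives Cb6
Ebb5 gives Abb5

F3 F#4 G5 C5 A#3 Abb4 Cb6 Abb5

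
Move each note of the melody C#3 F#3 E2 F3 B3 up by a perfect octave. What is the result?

C#4 F#4 E3 F4 B4

A perfect octave up from C#3 gives C#4.
F#3 up a perfect octave is F#4.
E2 up a perfect octave is E3.
A perfect octave up from F3 gives F4.
B3 up a perfect octave is B4.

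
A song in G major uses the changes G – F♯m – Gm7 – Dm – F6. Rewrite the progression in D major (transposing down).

D C#m Dm7 Am C6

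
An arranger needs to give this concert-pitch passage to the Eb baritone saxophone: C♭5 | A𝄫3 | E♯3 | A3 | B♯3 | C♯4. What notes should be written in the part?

Written C4 sounds as Eb2 on the Eb baritone saxophone, so concert pitches are written a major thirteenth up.
Cb5 -> Ab6
Abb3 -> Fb5
E#3 -> C##5
A3 -> F#5
B#3 -> G##5
C#4 -> A#5

Ab6 Fb5 C##5 F#5 G##5 A#5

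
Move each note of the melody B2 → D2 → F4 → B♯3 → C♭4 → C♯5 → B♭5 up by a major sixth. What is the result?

B2 -> G#3
D2 -> B2
F4 -> D5
B#3 -> G##4
Cb4 -> Ab4
C#5 -> A#5
Bb5 -> G6

G#3 B2 D5 G##4 Ab4 A#5 G6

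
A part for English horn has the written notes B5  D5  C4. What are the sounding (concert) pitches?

The English horn sounds a perfect fifth below written, so transpose each written note down a perfect fifth.
B5 → E5
D5 → G4
C4 → F3

E5 G4 F3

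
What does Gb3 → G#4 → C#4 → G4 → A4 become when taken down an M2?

Fb3 F#4 B3 F4 G4

Gb3 down a major second is Fb3.
A major second down from G#4 gives F#4.
C#4: a second down reaches B, and 2 semitones makes it B3.
G4: a second down reaches F, and 2 semitones makes it F4.
A major second down from A4 gives G4.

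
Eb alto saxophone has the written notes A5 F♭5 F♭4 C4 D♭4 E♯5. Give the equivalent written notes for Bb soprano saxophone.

D5 Bbb4 Bbb3 F3 Gb3 A#4

First find concert pitch: the Eb alto saxophone sounds a major sixth below written, so A5 F♭5 F♭4 C4 D♭4 E♯5 sounds C5 Abb4 Abb3 Eb3 Fb3 G#4.
Then write for Bb soprano saxophone: it sounds a major second below written, so the part must be a major second above concert.
C5 → D5
Abb4 → Bbb4
Abb3 → Bbb3
Eb3 → F3
Fb3 → Gb3
G#4 → A#4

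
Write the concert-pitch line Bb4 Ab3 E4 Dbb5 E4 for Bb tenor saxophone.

C6 Bb4 F#5 Ebb6 F#5

Written C4 sounds as Bb2 on the Bb tenor saxophone, so concert pitches are written a major ninth up.
Bb4 to C6
Ab3 to Bb4
E4 to F#5
Dbb5 to Ebb6
E4 to F#5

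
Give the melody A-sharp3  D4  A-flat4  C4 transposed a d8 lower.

A diminished octave down from A#3 gives A##2.
D4: an octave down reaches D, and 11 semitones makes it D#3.
A diminished octave down from Ab4 gives A3.
C4 down a diminished octave is C#3.

A##2 D#3 A3 C#3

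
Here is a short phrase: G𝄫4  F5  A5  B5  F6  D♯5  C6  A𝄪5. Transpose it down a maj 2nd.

Fbb4 Eb5 G5 A5 Eb6 C#5 Bb5 G##5

Gbb4 down a major second is Fbb4.
F5 down a major second is Eb5.
A major second down from A5 gives G5.
A major second down from B5 gives A5.
F6: a second down reaches E, and 2 semitones makes it Eb6.
A major second down from D#5 gives C#5.
A major second down from C6 gives Bb5.
A##5: a second down reaches G, and 2 semitones makes it G##5.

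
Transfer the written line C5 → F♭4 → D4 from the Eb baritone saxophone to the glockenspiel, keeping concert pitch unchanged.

Eb1 Abb0 F0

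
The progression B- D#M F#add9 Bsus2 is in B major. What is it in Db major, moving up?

Db- FM Abadd9 Dbsus2

B major up to Db major is a diminished third; each chord root moves by that interval while the quality stays the same.
B-: root B up a diminished third → Db, giving Db-.
D#M: root D# up a diminished third → F, giving FM.
F#add9: root F# up a diminished third → Ab, giving Abadd9.
Bsus2: root B up a diminished third → Db, giving Dbsus2.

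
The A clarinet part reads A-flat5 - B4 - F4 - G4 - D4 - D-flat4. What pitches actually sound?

Written C4 on the A clarinet sounds as A3, a minor third lower; apply that shift to every note.
Ab5 to F5
B4 to G#4
F4 to D4
G4 to E4
D4 to B3
Db4 to Bb3

F5 G#4 D4 E4 B3 Bb3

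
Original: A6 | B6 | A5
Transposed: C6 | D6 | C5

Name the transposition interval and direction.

Take the first pair: A6 → C6. A to C spans 6 letter names, so the interval is some kind of sixth.
C6 to A6 is 9 semitones, which makes it a major sixth; the second version is lower, so the direction is down.
Checking another pair — A5 → C5 — gives the same interval.

down a major sixth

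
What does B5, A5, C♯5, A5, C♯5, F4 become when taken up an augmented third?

D##6 C##6 E##5 C##6 E##5 A#4

B5 up an augmented third is D##6.
A5: a third up reaches C, and 5 semitones makes it C##6.
An augmented third up from C#5 gives E##5.
A5: a third up reaches C, and 5 semitones makes it C##6.
C#5 up an augmented third is E##5.
An augmented third up from F4 gives A#4.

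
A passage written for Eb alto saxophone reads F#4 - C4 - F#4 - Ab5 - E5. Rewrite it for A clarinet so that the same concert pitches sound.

C4 Gb3 C4 Ebb5 Bb4

First find concert pitch: the Eb alto saxophone sounds a major sixth below written, so F#4 C4 F#4 Ab5 E5 sounds A3 Eb3 A3 Cb5 G4.
Then write for A clarinet: it sounds a minor third below written, so the part must be a minor third above concert.
A3 → C4
Eb3 → Gb3
A3 → C4
Cb5 → Ebb5
G4 → Bb4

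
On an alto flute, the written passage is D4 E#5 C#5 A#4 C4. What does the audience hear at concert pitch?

The alto flute sounds a perfect fourth below written, so transpose each written note down a perfect fourth.
D4 gives A3
E#5 gives B#4
C#5 gives G#4
A#4 gives E#4
C4 gives G3

A3 B#4 G#4 E#4 G3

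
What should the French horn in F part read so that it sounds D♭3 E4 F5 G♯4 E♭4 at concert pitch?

Written C4 sounds as F3 on the French horn in F, so concert pitches are written a perfect fifth up.
Db3 → Ab3
E4 → B4
F5 → C6
G#4 → D#5
Eb4 → Bb4

Ab3 B4 C6 D#5 Bb4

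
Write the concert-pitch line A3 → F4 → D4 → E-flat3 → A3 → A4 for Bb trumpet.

Written C4 sounds as Bb3 on the Bb trumpet, so concert pitches are written a major second up.
A3 to B3
F4 to G4
D4 to E4
Eb3 to F3
A3 to B3
A4 to B4

B3 G4 E4 F3 B3 B4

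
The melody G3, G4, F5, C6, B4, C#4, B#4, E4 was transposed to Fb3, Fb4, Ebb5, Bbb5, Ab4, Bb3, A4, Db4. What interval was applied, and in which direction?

down an augmented second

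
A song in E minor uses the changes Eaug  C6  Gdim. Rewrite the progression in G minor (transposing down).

E minor down to G minor is a major sixth; each chord root moves by that interval while the quality stays the same.
Eaug: root E down a major sixth → G, giving Gaug.
C6: root C down a major sixth → Eb, giving Eb6.
Gdim: root G down a major sixth → Bb, giving Bbdim.

Gaug Eb6 Bbdim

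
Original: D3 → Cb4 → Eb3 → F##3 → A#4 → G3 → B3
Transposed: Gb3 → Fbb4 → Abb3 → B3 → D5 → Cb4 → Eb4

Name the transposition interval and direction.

up a diminished fourth

Take the first pair: D3 → Gb3. D to G spans 4 letter names, so the interval is some kind of fourth.
D3 to Gb3 is 4 semitones, which makes it a diminished fourth; the second version is higher, so the direction is up.
Checking another pair — B3 → Eb4 — gives the same interval.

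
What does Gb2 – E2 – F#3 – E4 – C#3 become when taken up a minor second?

Gb2 up a minor second is Abb2.
A minor second up from E2 gives F2.
F#3 up a minor second is G3.
A minor second up from E4 gives F4.
C#3 up a minor second is D3.

Abb2 F2 G3 F4 D3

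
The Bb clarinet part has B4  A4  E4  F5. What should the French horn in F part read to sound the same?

E5 D5 A4 Bb5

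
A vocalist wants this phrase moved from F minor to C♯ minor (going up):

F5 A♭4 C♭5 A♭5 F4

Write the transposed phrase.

C#6 E5 G5 E6 C#5

F minor to C♯ minor up is an augmented fifth, so every note moves up by that interval.
F5 to C#6
Ab4 to E5
Cb5 to G5
Ab5 to E6
F4 to C#5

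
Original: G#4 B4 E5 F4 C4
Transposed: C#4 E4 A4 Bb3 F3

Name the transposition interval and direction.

down a perfect fifth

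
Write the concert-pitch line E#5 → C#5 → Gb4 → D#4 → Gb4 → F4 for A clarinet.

G#5 E5 Bbb4 F#4 Bbb4 Ab4

Written C4 sounds as A3 on the A clarinet, so concert pitches are written a minor third up.
E#5 to G#5
C#5 to E5
Gb4 to Bbb4
D#4 to F#4
Gb4 to Bbb4
F4 to Ab4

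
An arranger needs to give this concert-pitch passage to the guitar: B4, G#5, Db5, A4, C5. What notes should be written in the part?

B5 G#6 Db6 A5 C6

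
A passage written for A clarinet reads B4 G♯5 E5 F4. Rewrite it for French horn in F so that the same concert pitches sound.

D#5 B#5 G#5 A4

First find concert pitch: the A clarinet sounds a minor third below written, so B4 G♯5 E5 F4 sounds G#4 E#5 C#5 D4.
Then write for French horn in F: it sounds a perfect fifth below written, so the part must be a perfect fifth above concert.
G#4 → D#5
E#5 → B#5
C#5 → G#5
D4 → A4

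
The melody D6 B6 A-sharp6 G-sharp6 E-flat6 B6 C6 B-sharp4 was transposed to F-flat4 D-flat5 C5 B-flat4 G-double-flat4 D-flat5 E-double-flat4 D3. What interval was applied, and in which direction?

Take the first pair: D6 → Fb4. D to F spans 13 letter names, so the interval is some kind of thirteenth.
Fb4 to D6 is 22 semitones, which makes it an augmented thirteenth; the second version is lower, so the direction is down.
Checking another pair — B#4 → D3 — gives the same interval.

down an augmented thirteenth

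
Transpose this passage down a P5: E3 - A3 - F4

A2 D3 Bb3

A perfect fifth down from E3 gives A2.
A perfect fifth down from A3 gives D3.
A perfect fifth down from F4 gives Bb3.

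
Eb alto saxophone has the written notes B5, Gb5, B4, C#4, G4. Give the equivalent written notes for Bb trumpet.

E5 Cb5 E4 F#3 C4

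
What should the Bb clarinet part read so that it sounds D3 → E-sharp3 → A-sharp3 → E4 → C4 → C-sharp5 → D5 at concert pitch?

E3 F##3 B#3 F#4 D4 D#5 E5

Written C4 sounds as Bb3 on the Bb clarinet, so concert pitches are written a major second up.
D3 to E3
E#3 to F##3
A#3 to B#3
E4 to F#4
C4 to D4
C#5 to D#5
D5 to E5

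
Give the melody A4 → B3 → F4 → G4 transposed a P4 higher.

D5 E4 Bb4 C5

A4 to D5
B3 to E4
F4 to Bb4
G4 to C5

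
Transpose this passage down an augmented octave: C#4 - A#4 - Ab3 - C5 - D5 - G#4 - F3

C3 A3 Abb2 Cb4 Db4 G3 Fb2

C#4: an octave down reaches C, and 13 semitones makes it C3.
A#4: an octave down reaches A, and 13 semitones makes it A3.
Ab3: an octave down reaches A, and 13 semitones makes it Abb2.
C5 down an augmented octave is Cb4.
An augmented octave down from D5 gives Db4.
An augmented octave down from G#4 gives G3.
An augmented octave down from F3 gives Fb2.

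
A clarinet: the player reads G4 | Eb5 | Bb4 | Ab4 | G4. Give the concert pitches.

The A clarinet sounds a minor third below written, so transpose each written note down a minor third.
G4 gives E4
Eb5 gives C5
Bb4 gives G4
Ab4 gives F4
G4 gives E4

E4 C5 G4 F4 E4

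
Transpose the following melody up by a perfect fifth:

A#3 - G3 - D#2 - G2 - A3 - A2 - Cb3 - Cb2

E#4 D4 A#2 D3 E4 E3 Gb3 Gb2

A#3 becomes E#4
G3 becomes D4
D#2 becomes A#2
G2 becomes D3
A3 becomes E4
A2 becomes E3
Cb3 becomes Gb3
Cb2 becomes Gb2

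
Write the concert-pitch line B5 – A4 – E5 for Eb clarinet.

The Eb clarinet sounds a minor third above written, so the written part must be a minor third below concert — transpose each note down.
B5 -> G#5
A4 -> F#4
E5 -> C#5

G#5 F#4 C#5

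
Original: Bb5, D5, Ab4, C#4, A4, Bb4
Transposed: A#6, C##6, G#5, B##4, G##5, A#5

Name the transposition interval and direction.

From Bb5 to A#6 is 7 letter names — a seventh of some quality.
Bb5 to A#6 is 12 semitones, which makes it an augmented seventh; the second version is higher, so the direction is up.
Checking another pair — Bb4 → A#5 — gives the same interval.

up an augmented seventh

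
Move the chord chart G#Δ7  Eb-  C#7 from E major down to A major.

C#Δ7 Ab- F#7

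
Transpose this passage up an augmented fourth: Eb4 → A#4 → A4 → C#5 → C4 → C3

A4 D##5 D#5 F##5 F#4 F#3

Eb4 gives A4
A#4 gives D##5
A4 gives D#5
C#5 gives F##5
C4 gives F#4
C3 gives F#3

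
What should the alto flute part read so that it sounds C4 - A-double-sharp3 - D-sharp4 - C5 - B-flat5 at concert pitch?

The alto flute sounds a perfect fourth below written, so the written part must be a perfect fourth above concert — transpose each note up.
C4 to F4
A##3 to D##4
D#4 to G#4
C5 to F5
Bb5 to Eb6

F4 D##4 G#4 F5 Eb6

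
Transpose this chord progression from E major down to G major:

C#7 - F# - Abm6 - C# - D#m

E major down to G major is a major sixth; each chord root moves by that interval while the quality stays the same.
C#7: root C# down a major sixth → E, giving E7.
F#: root F# down a major sixth → A, giving A.
Abm6: root Ab down a major sixth → Cb, giving Cbm6.
C#: root C# down a major sixth → E, giving E.
D#m: root D# down a major sixth → F#, giving F#m.

E7 A Cbm6 E F#m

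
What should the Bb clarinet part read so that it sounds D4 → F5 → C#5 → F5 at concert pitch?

E4 G5 D#5 G5

The Bb clarinet sounds a major second below written, so the written part must be a major second above concert — transpose each note up.
D4 -> E4
F5 -> G5
C#5 -> D#5
F5 -> G5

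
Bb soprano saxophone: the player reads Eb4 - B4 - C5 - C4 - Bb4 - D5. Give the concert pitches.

Db4 A4 Bb4 Bb3 Ab4 C5

Written C4 on the Bb soprano saxophone sounds as Bb3, a major second lower; apply that shift to every note.
Eb4 becomes Db4
B4 becomes A4
C5 becomes Bb4
C4 becomes Bb3
Bb4 becomes Ab4
D5 becomes C5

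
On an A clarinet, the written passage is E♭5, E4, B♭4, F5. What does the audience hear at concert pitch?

Written C4 on the A clarinet sounds as A3, a minor third lower; apply that shift to every note.
Eb5 -> C5
E4 -> C#4
Bb4 -> G4
F5 -> D5

C5 C#4 G4 D5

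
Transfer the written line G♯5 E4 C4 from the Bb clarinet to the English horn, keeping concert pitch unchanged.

C#6 A4 F4

First find concert pitch: the Bb clarinet sounds a major second below written, so G♯5 E4 C4 sounds F#5 D4 Bb3.
Then write for English horn: it sounds a perfect fifth below written, so the part must be a perfect fifth above concert.
F#5 → C#6
D4 → A4
Bb3 → F4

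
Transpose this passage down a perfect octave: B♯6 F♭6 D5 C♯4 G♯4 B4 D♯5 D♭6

B#5 Fb5 D4 C#3 G#3 B3 D#4 Db5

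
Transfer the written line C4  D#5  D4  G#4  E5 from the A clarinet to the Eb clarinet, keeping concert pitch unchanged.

First find concert pitch: the A clarinet sounds a minor third below written, so C4 D#5 D4 G#4 E5 sounds A3 B#4 B3 E#4 C#5.
Then write for Eb clarinet: it sounds a minor third above written, so the part must be a minor third below concert.
A3 → F#3
B#4 → G##4
B3 → G#3
E#4 → C##4
C#5 → A#4

F#3 G##4 G#3 C##4 A#4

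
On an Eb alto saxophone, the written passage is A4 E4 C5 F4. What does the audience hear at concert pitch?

C4 G3 Eb4 Ab3

The Eb alto saxophone sounds a major sixth below written, so transpose each written note down a major sixth.
A4 -> C4
E4 -> G3
C5 -> Eb4
F4 -> Ab3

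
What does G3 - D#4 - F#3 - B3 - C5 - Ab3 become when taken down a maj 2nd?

F3 C#4 E3 A3 Bb4 Gb3

G3 becomes F3
D#4 becomes C#4
F#3 becomes E3
B3 becomes A3
C5 becomes Bb4
Ab3 becomes Gb3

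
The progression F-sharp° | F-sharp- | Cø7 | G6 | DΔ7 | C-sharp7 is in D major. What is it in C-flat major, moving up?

Eb° Eb- Bbbø7 Fb6 CbΔ7 Bb7

D major up to C-flat major is a diminished seventh; each chord root moves by that interval while the quality stays the same.
F-sharp°: root F-sharp up a diminished seventh → Eb, giving Eb°.
F-sharp-: root F-sharp up a diminished seventh → Eb, giving Eb-.
Cø7: root C up a diminished seventh → Bbb, giving Bbbø7.
G6: root G up a diminished seventh → Fb, giving Fb6.
DΔ7: root D up a diminished seventh → Cb, giving CbΔ7.
C-sharp7: root C-sharp up a diminished seventh → Bb, giving Bb7.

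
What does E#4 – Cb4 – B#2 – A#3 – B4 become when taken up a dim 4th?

E#4 up a diminished fourth is A4.
Cb4 up a diminished fourth is Fbb4.
B#2 up a diminished fourth is E3.
A#3: a fourth up reaches D, and 4 semitones makes it D4.
B4: a fourth up reaches E, and 4 semitones makes it Eb5.

A4 Fbb4 E3 D4 Eb5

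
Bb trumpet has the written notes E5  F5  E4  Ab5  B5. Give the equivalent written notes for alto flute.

G5 Ab5 G4 Cb6 D6

First find concert pitch: the Bb trumpet sounds a major second below written, so E5 F5 E4 Ab5 B5 sounds D5 Eb5 D4 Gb5 A5.
Then write for alto flute: it sounds a perfect fourth below written, so the part must be a perfect fourth above concert.
D5 → G5
Eb5 → Ab5
D4 → G4
Gb5 → Cb6
A5 → D6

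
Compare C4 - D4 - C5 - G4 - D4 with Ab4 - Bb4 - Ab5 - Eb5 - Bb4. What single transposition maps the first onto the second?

up a minor sixth

From C4 to Ab4 is 6 letter names — a sixth of some quality.
C4 to Ab4 is 8 semitones, which makes it a minor sixth; the second version is higher, so the direction is up.
Checking another pair — D4 → Bb4 — gives the same interval.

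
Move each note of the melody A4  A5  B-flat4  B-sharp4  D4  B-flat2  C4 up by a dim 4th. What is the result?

A4 becomes Db5
A5 becomes Db6
Bb4 becomes Ebb5
B#4 becomes E5
D4 becomes Gb4
Bb2 becomes Ebb3
C4 becomes Fb4

Db5 Db6 Ebb5 E5 Gb4 Ebb3 Fb4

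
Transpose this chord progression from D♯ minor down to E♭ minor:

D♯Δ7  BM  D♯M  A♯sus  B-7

EbΔ7 CbM EbM Bbsus Cb-7

D♯ minor down to E♭ minor is an augmented seventh; each chord root moves by that interval while the quality stays the same.
D♯Δ7: root D♯ down an augmented seventh → Eb, giving EbΔ7.
BM: root B down an augmented seventh → Cb, giving CbM.
D♯M: root D♯ down an augmented seventh → Eb, giving EbM.
A♯sus: root A♯ down an augmented seventh → Bb, giving Bbsus.
B-7: root B down an augmented seventh → Cb, giving Cb-7.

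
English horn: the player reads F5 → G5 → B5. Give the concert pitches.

Written C4 on the English horn sounds as F3, a perfect fifth lower; apply that shift to every note.
F5 -> Bb4
G5 -> C5
B5 -> E5

Bb4 C5 E5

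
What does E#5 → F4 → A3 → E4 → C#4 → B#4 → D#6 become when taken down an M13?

G#3 Ab2 C2 G2 E2 D#3 F#4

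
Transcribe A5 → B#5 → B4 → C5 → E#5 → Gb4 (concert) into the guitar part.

A6 B#6 B5 C6 E#6 Gb5

Written C4 sounds as C3 on the guitar, so concert pitches are written a perfect octave up.
A5 -> A6
B#5 -> B#6
B4 -> B5
C5 -> C6
E#5 -> E#6
Gb4 -> Gb5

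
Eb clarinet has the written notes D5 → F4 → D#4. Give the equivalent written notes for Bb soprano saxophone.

G5 Bb4 G#4

First find concert pitch: the Eb clarinet sounds a minor third above written, so D5 F4 D#4 sounds F5 Ab4 F#4.
Then write for Bb soprano saxophone: it sounds a major second below written, so the part must be a major second above concert.
F5 → G5
Ab4 → Bb4
F#4 → G#4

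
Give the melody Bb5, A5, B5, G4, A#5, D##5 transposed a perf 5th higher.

F6 E6 F#6 D5 E#6 A##5

Bb5 up a perfect fifth is F6.
A5 up a perfect fifth is E6.
B5 up a perfect fifth is F#6.
G4 up a perfect fifth is D5.
A perfect fifth up from A#5 gives E#6.
D##5: a fifth up reaches A, and 7 semitones makes it A##5.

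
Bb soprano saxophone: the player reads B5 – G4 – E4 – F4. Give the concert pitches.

The Bb soprano saxophone sounds a major second below written, so transpose each written note down a major second.
B5 gives A5
G4 gives F4
E4 gives D4
F4 gives Eb4

A5 F4 D4 Eb4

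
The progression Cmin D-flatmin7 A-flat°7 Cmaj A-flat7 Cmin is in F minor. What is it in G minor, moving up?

Dmin Ebmin7 Bb°7 Dmaj Bb7 Dmin

F minor up to G minor is a major second; each chord root moves by that interval while the quality stays the same.
Cmin: root C up a major second → D, giving Dmin.
D-flatmin7: root D-flat up a major second → Eb, giving Ebmin7.
A-flat°7: root A-flat up a major second → Bb, giving Bb°7.
Cmaj: root C up a major second → D, giving Dmaj.
A-flat7: root A-flat up a major second → Bb, giving Bb7.
Cmin: root C up a major second → D, giving Dmin.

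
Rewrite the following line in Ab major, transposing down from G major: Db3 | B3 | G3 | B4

Ebb2 C3 Ab2 C4

G major to Ab major down is a major seventh, so every note moves down by that interval.
Db3 gives Ebb2
B3 gives C3
G3 gives Ab2
B4 gives C4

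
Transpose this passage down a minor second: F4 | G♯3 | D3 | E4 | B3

E4 F##3 C#3 D#4 A#3

F4 becomes E4
G#3 becomes F##3
D3 becomes C#3
E4 becomes D#4
B3 becomes A#3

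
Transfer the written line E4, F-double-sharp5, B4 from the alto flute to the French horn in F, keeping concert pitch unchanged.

F#4 G##5 C#5

First find concert pitch: the alto flute sounds a perfect fourth below written, so E4 F-double-sharp5 B4 sounds B3 C##5 F#4.
Then write for French horn in F: it sounds a perfect fifth below written, so the part must be a perfect fifth above concert.
B3 → F#4
C##5 → G##5
F#4 → C#5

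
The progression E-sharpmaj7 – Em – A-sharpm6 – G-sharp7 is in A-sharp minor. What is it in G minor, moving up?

Dmaj7 Dbm Gm6 F7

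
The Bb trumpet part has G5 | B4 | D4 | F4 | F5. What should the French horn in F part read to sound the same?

C6 E5 G4 Bb4 Bb5

First find concert pitch: the Bb trumpet sounds a major second below written, so G5 B4 D4 F4 F5 sounds F5 A4 C4 Eb4 Eb5.
Then write for French horn in F: it sounds a perfect fifth below written, so the part must be a perfect fifth above concert.
F5 → C6
A4 → E5
C4 → G4
Eb4 → Bb4
Eb5 → Bb5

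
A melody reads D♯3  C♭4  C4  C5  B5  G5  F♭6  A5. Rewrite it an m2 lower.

C##3 Bb3 B3 B4 A#5 F#5 Eb6 G#5

D#3 gives C##3
Cb4 gives Bb3
C4 gives B3
C5 gives B4
B5 gives A#5
G5 gives F#5
Fb6 gives Eb6
A5 gives G#5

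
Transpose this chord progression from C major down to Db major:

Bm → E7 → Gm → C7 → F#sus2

Cm F7 Abm Db7 Gsus2

C major down to Db major is a major seventh; each chord root moves by that interval while the quality stays the same.
Bm: root B down a major seventh → C, giving Cm.
E7: root E down a major seventh → F, giving F7.
Gm: root G down a major seventh → Ab, giving Abm.
C7: root C down a major seventh → Db, giving Db7.
F#sus2: root F# down a major seventh → G, giving Gsus2.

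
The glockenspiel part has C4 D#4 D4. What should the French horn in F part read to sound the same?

G6 A#6 A6

First find concert pitch: the glockenspiel sounds a perfect fifteenth above written, so C4 D#4 D4 sounds C6 D#6 D6.
Then write for French horn in F: it sounds a perfect fifth below written, so the part must be a perfect fifth above concert.
C6 → G6
D#6 → A#6
D6 → A6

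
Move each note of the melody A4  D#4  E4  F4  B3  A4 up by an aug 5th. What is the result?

E#5 A##4 B#4 C#5 F##4 E#5

A4 gives E#5
D#4 gives A##4
E4 gives B#4
F4 gives C#5
B3 gives F##4
A4 gives E#5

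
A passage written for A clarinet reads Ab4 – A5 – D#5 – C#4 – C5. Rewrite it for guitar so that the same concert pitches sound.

First find concert pitch: the A clarinet sounds a minor third below written, so Ab4 A5 D#5 C#4 C5 sounds F4 F#5 B#4 A#3 A4.
Then write for guitar: it sounds a perfect octave below written, so the part must be a perfect octave above concert.
F4 → F5
F#5 → F#6
B#4 → B#5
A#3 → A#4
A4 → A5

F5 F#6 B#5 A#4 A5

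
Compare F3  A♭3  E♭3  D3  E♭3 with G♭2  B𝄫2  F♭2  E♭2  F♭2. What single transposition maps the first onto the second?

down a major seventh

From F3 to Gb2 is 7 letter names — a seventh of some quality.
Gb2 to F3 is 11 semitones, which makes it a major seventh; the second version is lower, so the direction is down.
Checking another pair — Eb3 → Fb2 — gives the same interval.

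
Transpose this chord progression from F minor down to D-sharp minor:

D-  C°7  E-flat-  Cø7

B#- A#°7 C#- A#ø7

F minor down to D-sharp minor is a diminished third; each chord root moves by that interval while the quality stays the same.
D-: root D down a diminished third → B#, giving B#-.
C°7: root C down a diminished third → A#, giving A#°7.
E-flat-: root E-flat down a diminished third → C#, giving C#-.
Cø7: root C down a diminished third → A#, giving A#ø7.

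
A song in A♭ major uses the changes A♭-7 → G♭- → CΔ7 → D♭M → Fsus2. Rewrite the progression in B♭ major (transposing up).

Bb-7 Ab- DΔ7 EbM Gsus2

A♭ major up to B♭ major is a major second; each chord root moves by that interval while the quality stays the same.
A♭-7: root A♭ up a major second → Bb, giving Bb-7.
G♭-: root G♭ up a major second → Ab, giving Ab-.
CΔ7: root C up a major second → D, giving DΔ7.
D♭M: root D♭ up a major second → Eb, giving EbM.
Fsus2: root F up a major second → G, giving Gsus2.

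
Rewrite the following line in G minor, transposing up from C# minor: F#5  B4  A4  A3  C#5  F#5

C# minor to G minor up is a diminished fifth, so every note moves up by that interval.
F#5 → C6
B4 → F5
A4 → Eb5
A3 → Eb4
C#5 → G5
F#5 → C6

C6 F5 Eb5 Eb4 G5 C6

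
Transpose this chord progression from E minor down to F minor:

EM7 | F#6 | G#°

FM7 G6 A°

E minor down to F minor is a major seventh; each chord root moves by that interval while the quality stays the same.
EM7: root E down a major seventh → F, giving FM7.
F#6: root F# down a major seventh → G, giving G6.
G#°: root G# down a major seventh → A, giving A°.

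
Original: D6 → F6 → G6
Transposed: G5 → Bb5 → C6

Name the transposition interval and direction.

down a perfect fifth

From D6 to G5 is 5 letter names — a fifth of some quality.
G5 to D6 is 7 semitones, which makes it a perfect fifth; the second version is lower, so the direction is down.
Checking another pair — G6 → C6 — gives the same interval.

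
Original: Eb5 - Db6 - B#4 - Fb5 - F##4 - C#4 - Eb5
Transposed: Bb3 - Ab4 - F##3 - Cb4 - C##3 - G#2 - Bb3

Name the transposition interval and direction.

down a perfect eleventh

From Eb5 to Bb3 is 11 letter names — an eleventh of some quality.
Bb3 to Eb5 is 17 semitones, which makes it a perfect eleventh; the second version is lower, so the direction is down.
Checking another pair — Eb5 → Bb3 — gives the same interval.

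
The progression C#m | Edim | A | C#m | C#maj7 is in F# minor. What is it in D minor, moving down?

Am Cdim F Am Amaj7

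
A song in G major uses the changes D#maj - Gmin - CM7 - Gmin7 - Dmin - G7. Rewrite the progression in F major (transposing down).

G major down to F major is a major second; each chord root moves by that interval while the quality stays the same.
D#maj: root D# down a major second → C#, giving C#maj.
Gmin: root G down a major second → F, giving Fmin.
CM7: root C down a major second → Bb, giving BbM7.
Gmin7: root G down a major second → F, giving Fmin7.
Dmin: root D down a major second → C, giving Cmin.
G7: root G down a major second → F, giving F7.

C#maj Fmin BbM7 Fmin7 Cmin F7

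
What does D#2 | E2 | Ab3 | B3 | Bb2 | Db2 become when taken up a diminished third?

F2 Gb2 Cbb4 Db4 Dbb3 Fbb2

D#2 up a diminished third is F2.
A diminished third up from E2 gives Gb2.
A diminished third up from Ab3 gives Cbb4.
A diminished third up from B3 gives Db4.
A diminished third up from Bb2 gives Dbb3.
A diminished third up from Db2 gives Fbb2.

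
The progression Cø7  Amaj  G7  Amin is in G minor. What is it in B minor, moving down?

Eø7 C#maj B7 C#min

G minor down to B minor is a minor sixth; each chord root moves by that interval while the quality stays the same.
Cø7: root C down a minor sixth → E, giving Eø7.
Amaj: root A down a minor sixth → C#, giving C#maj.
G7: root G down a minor sixth → B, giving B7.
Amin: root A down a minor sixth → C#, giving C#min.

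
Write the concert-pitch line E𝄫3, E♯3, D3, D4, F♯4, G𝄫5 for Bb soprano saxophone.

Fb3 F##3 E3 E4 G#4 Abb5

The Bb soprano saxophone sounds a major second below written, so the written part must be a major second above concert — transpose each note up.
Ebb3 -> Fb3
E#3 -> F##3
D3 -> E3
D4 -> E4
F#4 -> G#4
Gbb5 -> Abb5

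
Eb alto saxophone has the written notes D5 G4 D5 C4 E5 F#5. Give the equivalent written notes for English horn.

C5 F4 C5 Bb3 D5 E5

First find concert pitch: the Eb alto saxophone sounds a major sixth below written, so D5 G4 D5 C4 E5 F#5 sounds F4 Bb3 F4 Eb3 G4 A4.
Then write for English horn: it sounds a perfect fifth below written, so the part must be a perfect fifth above concert.
F4 → C5
Bb3 → F4
F4 → C5
Eb3 → Bb3
G4 → D5
A4 → E5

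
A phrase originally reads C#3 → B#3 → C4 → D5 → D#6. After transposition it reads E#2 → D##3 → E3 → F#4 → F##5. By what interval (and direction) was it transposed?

down a minor sixth

Take the first pair: C#3 → E#2. C to E spans 6 letter names, so the interval is some kind of sixth.
E#2 to C#3 is 8 semitones, which makes it a minor sixth; the second version is lower, so the direction is down.
Checking another pair — D#6 → F##5 — gives the same interval.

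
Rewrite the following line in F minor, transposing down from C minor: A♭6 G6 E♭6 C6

Db6 C6 Ab5 F5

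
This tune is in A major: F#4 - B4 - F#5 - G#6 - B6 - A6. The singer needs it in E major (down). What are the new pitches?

From A down to E is a perfect fourth; apply that to each pitch.
F#4 → C#4
B4 → F#4
F#5 → C#5
G#6 → D#6
B6 → F#6
A6 → E6

C#4 F#4 C#5 D#6 F#6 E6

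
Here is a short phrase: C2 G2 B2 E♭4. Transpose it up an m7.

A minor seventh up from C2 gives Bb2.
A minor seventh up from G2 gives F3.
B2 up a minor seventh is A3.
Eb4: a seventh up reaches D, and 10 semitones makes it Db5.

Bb2 F3 A3 Db5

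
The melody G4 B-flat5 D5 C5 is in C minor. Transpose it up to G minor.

From C up to G is a perfect fifth; apply that to each pitch.
G4 gives D5
Bb5 gives F6
D5 gives A5
C5 gives G5

D5 F6 A5 G5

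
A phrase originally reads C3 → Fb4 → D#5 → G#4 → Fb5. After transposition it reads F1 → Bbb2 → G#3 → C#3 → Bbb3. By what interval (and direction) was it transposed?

down a perfect twelfth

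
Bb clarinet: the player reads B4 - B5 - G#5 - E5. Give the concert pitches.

A4 A5 F#5 D5

The Bb clarinet sounds a major second below written, so transpose each written note down a major second.
B4 becomes A4
B5 becomes A5
G#5 becomes F#5
E5 becomes D5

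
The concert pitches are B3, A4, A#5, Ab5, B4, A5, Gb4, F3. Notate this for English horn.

F#4 E5 E#6 Eb6 F#5 E6 Db5 C4

Written C4 sounds as F3 on the English horn, so concert pitches are written a perfect fifth up.
B3 → F#4
A4 → E5
A#5 → E#6
Ab5 → Eb6
B4 → F#5
A5 → E6
Gb4 → Db5
F3 → C4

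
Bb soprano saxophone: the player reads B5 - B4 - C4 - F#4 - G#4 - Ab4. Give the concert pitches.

Written C4 on the Bb soprano saxophone sounds as Bb3, a major second lower; apply that shift to every note.
B5 gives A5
B4 gives A4
C4 gives Bb3
F#4 gives E4
G#4 gives F#4
Ab4 gives Gb4

A5 A4 Bb3 E4 F#4 Gb4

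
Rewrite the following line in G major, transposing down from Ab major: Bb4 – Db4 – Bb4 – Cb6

A4 C4 A4 Bb5

From Ab down to G is a minor second; apply that to each pitch.
Bb4 → A4
Db4 → C4
Bb4 → A4
Cb6 → Bb5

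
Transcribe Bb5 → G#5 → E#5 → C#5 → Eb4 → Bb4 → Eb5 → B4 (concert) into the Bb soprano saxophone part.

Written C4 sounds as Bb3 on the Bb soprano saxophone, so concert pitches are written a major second up.
Bb5 becomes C6
G#5 becomes A#5
E#5 becomes F##5
C#5 becomes D#5
Eb4 becomes F4
Bb4 becomes C5
Eb5 becomes F5
B4 becomes C#5

C6 A#5 F##5 D#5 F4 C5 F5 C#5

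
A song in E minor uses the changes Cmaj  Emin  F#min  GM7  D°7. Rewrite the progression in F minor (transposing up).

Dbmaj Fmin Gmin AbM7 Eb°7

E minor up to F minor is a minor second; each chord root moves by that interval while the quality stays the same.
Cmaj: root C up a minor second → Db, giving Dbmaj.
Emin: root E up a minor second → F, giving Fmin.
F#min: root F# up a minor second → G, giving Gmin.
GM7: root G up a minor second → Ab, giving AbM7.
D°7: root D up a minor second → Eb, giving Eb°7.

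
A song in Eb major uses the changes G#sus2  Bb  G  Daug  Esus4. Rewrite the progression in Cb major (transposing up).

Eb major up to Cb major is a minor sixth; each chord root moves by that interval while the quality stays the same.
G#sus2: root G# up a minor sixth → E, giving Esus2.
Bb: root Bb up a minor sixth → Gb, giving Gb.
G: root G up a minor sixth → Eb, giving Eb.
Daug: root D up a minor sixth → Bb, giving Bbaug.
Esus4: root E up a minor sixth → C, giving Csus4.

Esus2 Gb Eb Bbaug Csus4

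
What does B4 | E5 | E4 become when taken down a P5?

B4: a fifth down reaches E, and 7 semitones makes it E4.
E5: a fifth down reaches A, and 7 semitones makes it A4.
E4: a fifth down reaches A, and 7 semitones makes it A3.

E4 A4 A3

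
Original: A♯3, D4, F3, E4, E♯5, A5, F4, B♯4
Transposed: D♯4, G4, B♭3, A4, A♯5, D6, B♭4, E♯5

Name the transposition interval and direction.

up a perfect fourth

Take the first pair: A#3 → D#4. A to D spans 4 letter names, so the interval is some kind of fourth.
A#3 to D#4 is 5 semitones, which makes it a perfect fourth; the second version is higher, so the direction is up.
Checking another pair — B#4 → E#5 — gives the same interval.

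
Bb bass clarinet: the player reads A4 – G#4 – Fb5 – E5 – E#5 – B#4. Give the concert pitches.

Written C4 on the Bb bass clarinet sounds as Bb2, a major ninth lower; apply that shift to every note.
A4 gives G3
G#4 gives F#3
Fb5 gives Ebb4
E5 gives D4
E#5 gives D#4
B#4 gives A#3

G3 F#3 Ebb4 D4 D#4 A#3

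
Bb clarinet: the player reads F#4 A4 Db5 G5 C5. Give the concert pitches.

E4 G4 Cb5 F5 Bb4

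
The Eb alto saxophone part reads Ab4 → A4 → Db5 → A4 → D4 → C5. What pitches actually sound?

Cb4 C4 Fb4 C4 F3 Eb4

The Eb alto saxophone sounds a major sixth below written, so transpose each written note down a major sixth.
Ab4 -> Cb4
A4 -> C4
Db5 -> Fb4
A4 -> C4
D4 -> F3
C5 -> Eb4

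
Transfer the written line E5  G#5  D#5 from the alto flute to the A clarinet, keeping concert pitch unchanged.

D5 F#5 C#5

First find concert pitch: the alto flute sounds a perfect fourth below written, so E5 G#5 D#5 sounds B4 D#5 A#4.
Then write for A clarinet: it sounds a minor third below written, so the part must be a minor third above concert.
B4 → D5
D#5 → F#5
A#4 → C#5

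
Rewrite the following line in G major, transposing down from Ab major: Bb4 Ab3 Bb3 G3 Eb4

A4 G3 A3 F#3 D4

Ab major to G major down is a minor second, so every note moves down by that interval.
Bb4 gives A4
Ab3 gives G3
Bb3 gives A3
G3 gives F#3
Eb4 gives D4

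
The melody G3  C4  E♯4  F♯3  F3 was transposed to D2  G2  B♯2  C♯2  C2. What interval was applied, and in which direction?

down a perfect eleventh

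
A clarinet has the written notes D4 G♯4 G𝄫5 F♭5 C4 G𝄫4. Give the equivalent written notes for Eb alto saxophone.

G#4 C##5 Cb6 Bb5 F#4 Cb5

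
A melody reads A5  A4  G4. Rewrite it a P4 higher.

D6 D5 C5

A5 gives D6
A4 gives D5
G4 gives C5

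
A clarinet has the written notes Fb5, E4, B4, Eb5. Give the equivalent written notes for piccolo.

Db4 C#3 G#3 C4

First find concert pitch: the A clarinet sounds a minor third below written, so Fb5 E4 B4 Eb5 sounds Db5 C#4 G#4 C5.
Then write for piccolo: it sounds a perfect octave above written, so the part must be a perfect octave below concert.
Db5 → Db4
C#4 → C#3
G#4 → G#3
C5 → C4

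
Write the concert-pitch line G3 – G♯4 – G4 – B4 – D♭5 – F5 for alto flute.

C4 C#5 C5 E5 Gb5 Bb5

The alto flute sounds a perfect fourth below written, so the written part must be a perfect fourth above concert — transpose each note up.
G3 -> C4
G#4 -> C#5
G4 -> C5
B4 -> E5
Db5 -> Gb5
F5 -> Bb5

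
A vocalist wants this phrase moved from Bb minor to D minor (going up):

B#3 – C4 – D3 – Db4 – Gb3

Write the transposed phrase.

From Bb up to D is a major third; apply that to each pitch.
B#3 → D##4
C4 → E4
D3 → F#3
Db4 → F4
Gb3 → Bb3

D##4 E4 F#3 F4 Bb3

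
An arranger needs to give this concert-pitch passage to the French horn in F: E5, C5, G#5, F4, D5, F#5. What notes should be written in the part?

Written C4 sounds as F3 on the French horn in F, so concert pitches are written a perfect fifth up.
E5 becomes B5
C5 becomes G5
G#5 becomes D#6
F4 becomes C5
D5 becomes A5
F#5 becomes C#6

B5 G5 D#6 C5 A5 C#6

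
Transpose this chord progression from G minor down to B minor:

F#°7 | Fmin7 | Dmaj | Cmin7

A#°7 Amin7 F#maj Emin7

G minor down to B minor is a minor sixth; each chord root moves by that interval while the quality stays the same.
F#°7: root F# down a minor sixth → A#, giving A#°7.
Fmin7: root F down a minor sixth → A, giving Amin7.
Dmaj: root D down a minor sixth → F#, giving F#maj.
Cmin7: root C down a minor sixth → E, giving Emin7.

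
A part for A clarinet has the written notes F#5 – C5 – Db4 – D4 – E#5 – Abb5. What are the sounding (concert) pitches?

D#5 A4 Bb3 B3 C##5 Fb5

The A clarinet sounds a minor third below written, so transpose each written note down a minor third.
F#5 gives D#5
C5 gives A4
Db4 gives Bb3
D4 gives B3
E#5 gives C##5
Abb5 gives Fb5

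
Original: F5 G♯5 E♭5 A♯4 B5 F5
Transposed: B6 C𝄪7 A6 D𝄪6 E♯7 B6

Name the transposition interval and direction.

Take the first pair: F5 → B6. F to B spans 11 letter names, so the interval is some kind of eleventh.
F5 to B6 is 18 semitones, which makes it an augmented eleventh; the second version is higher, so the direction is up.
Checking another pair — F5 → B6 — gives the same interval.

up an augmented eleventh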